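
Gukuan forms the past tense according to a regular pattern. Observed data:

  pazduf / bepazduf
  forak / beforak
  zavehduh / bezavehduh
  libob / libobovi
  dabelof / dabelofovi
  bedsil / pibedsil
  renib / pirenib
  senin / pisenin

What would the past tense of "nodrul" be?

"nodrul" has last vowel 'u'. The stems whose last vowel is 'u' (pazduf → bepazduf, zavehduh → bezavehduh) add the prefix be-.
The other patterns: stems whose last vowel is 'o' add -ovi; stems whose last vowel is 'i' add the prefix pi-.
So nodrul → benodrul.

benodrul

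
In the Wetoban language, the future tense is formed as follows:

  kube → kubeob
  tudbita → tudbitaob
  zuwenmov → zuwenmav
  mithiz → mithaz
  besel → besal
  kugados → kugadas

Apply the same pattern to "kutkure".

kutkureob

kube and besel both have last vowel 'e' yet inflect differently (kubeob, besal), so the last vowel is not what conditions the rule; whether the stem ends in a vowel or a consonant is.
"kutkure" ends in a vowel. The stems ending in a vowel (kube → kubeob, tudbita → tudbitaob) add -ob.
The other pattern: stems ending in a consonant change the last vowel to 'a'.
So kutkure → kutkureob.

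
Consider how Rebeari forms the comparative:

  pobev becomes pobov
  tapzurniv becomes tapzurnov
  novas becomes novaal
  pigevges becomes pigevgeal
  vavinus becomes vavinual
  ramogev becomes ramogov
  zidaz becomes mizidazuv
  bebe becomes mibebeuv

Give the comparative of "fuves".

fuveal

pigevges and ramogev both have last vowel 'e' yet inflect differently (pigevgeal, ramogov), so the last vowel is not what conditions the rule; the final letter is.
"fuves" ends in -s. The stems ending in -s (pigevges → pigevgeal, novas → novaal, vavinus → vavinual) drop the final letter and add -al.
So fuves → fuveal.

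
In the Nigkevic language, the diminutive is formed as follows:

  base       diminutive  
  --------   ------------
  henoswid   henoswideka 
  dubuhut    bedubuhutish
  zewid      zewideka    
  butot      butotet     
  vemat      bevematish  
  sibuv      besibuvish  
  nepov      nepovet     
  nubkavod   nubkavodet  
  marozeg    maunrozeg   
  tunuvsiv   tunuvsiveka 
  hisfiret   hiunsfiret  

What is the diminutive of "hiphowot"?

hiphowotet

sibuv and tunuvsiv both end in -v yet inflect differently (besibuvish, tunuvsiveka), so the final letter is not what conditions the rule; the last vowel is.
"hiphowot" has last vowel 'o'. The stems whose last vowel is 'o' (nubkavod → nubkavodet, nepov → nepovet, butot → butotet) add -et.
The other patterns: stems whose last vowel is 'a' or 'u' add be- … -ish around the stem; stems whose last vowel is 'i' add -eka; stems whose last vowel is 'e' insert -un- after the first vowel.
So hiphowot → hiphowotet.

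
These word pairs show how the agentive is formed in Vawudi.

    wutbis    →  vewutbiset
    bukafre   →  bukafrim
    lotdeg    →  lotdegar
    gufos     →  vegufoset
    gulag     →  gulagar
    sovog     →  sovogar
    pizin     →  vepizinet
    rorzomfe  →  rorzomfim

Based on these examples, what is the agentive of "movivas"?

vemovivaset

lotdeg and rorzomfe both have last vowel 'e' yet inflect differently (lotdegar, rorzomfim), so the last vowel is not what conditions the rule; the final letter is.
"movivas" ends in -s. The stems ending in -s (wutbis → vewutbiset, gufos → vegufoset) add ve- … -et around the stem.
The other patterns: stems ending in -g add -ar; stems ending in -e drop the final letter and add -im.
So movivas → vemovivaset.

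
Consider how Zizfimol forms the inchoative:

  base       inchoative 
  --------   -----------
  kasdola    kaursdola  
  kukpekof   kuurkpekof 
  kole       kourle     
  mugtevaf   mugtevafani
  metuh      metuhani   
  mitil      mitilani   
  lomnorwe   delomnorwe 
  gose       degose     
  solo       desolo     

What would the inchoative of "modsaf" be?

modsafani

"modsaf" begins with m-. The stems beginning with m- (mugtevaf → mugtevafani, metuh → metuhani, mitil → mitilani) add -ani.
The other patterns: stems beginning with k- insert -ur- after the first vowel; stems beginning with g-, l- or s- add the prefix de-.
So modsaf → modsafani.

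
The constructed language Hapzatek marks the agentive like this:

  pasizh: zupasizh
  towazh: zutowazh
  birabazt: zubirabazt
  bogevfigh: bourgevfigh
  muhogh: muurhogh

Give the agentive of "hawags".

haurwags

"hawags" has second-to-last letter 'g'. The stems whose second-to-last letter is 'g' (bogevfigh → bourgevfigh, muhogh → muurhogh) insert -ur- after the first vowel.
The other pattern: stems whose second-to-last letter is 'z' add the prefix zu-.
So hawags → haurwags.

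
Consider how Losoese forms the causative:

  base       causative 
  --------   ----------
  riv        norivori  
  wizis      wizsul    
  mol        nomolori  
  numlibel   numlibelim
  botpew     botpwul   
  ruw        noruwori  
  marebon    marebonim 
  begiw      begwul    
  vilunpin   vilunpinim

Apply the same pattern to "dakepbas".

"dakepbas" has 3 vowels. The stems with 3 vowels (marebon → marebonim, numlibel → numlibelim, vilunpin → vilunpinim) add -im.
So dakepbas → dakepbasim.

dakepbasim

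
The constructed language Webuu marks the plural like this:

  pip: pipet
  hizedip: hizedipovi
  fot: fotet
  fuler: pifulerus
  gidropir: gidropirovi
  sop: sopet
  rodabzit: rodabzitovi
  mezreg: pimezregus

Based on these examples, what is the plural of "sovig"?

"sovig" has 2 vowels. The stems with 2 vowels (mezreg → pimezregus, fuler → pifulerus) add pi- … -us around the stem.
The other patterns: stems with 1 vowel add -et; stems with 3 vowels add -ovi.
So sovig → pisovigus.

pisovigus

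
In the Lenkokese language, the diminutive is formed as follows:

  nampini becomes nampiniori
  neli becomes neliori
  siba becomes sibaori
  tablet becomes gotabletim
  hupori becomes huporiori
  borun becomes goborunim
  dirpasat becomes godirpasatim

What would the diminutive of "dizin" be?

godizinim

dirpasat and siba both have last vowel 'a' yet inflect differently (godirpasatim, sibaori), so the last vowel is not what conditions the rule; whether the stem ends in a vowel or a consonant is.
"dizin" ends in a consonant. The stems ending in a consonant (dirpasat → godirpasatim, borun → goborunim, tablet → gotabletim) add go- … -im around the stem.
The other pattern: stems ending in a vowel add -ori.
So dizin → godizinim.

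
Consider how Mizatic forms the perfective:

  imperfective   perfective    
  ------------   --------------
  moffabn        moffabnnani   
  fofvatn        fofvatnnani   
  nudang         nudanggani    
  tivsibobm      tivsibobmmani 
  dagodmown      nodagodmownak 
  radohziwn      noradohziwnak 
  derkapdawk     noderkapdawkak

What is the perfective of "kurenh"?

radohziwn and moffabn both end in -n yet inflect differently (noradohziwnak, moffabnnani), so the final letter is not what conditions the rule; the second-to-last letter is.
"kurenh" has second-to-last letter 'n'. The one such stem in the data (nudang → nudanggani) doubles the final consonant and adds -ani (as do moffabn, tivsibobm), so the same rule applies.
The other pattern: stems whose second-to-last letter is 'w' add no- … -ak around the stem.
So kurenh → kurenhhani.

kurenhhani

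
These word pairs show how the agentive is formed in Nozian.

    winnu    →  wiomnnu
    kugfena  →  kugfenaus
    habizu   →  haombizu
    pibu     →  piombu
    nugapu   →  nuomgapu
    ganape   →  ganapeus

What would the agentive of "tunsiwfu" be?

habizu and kugfena both have 3 vowels yet inflect differently (haombizu, kugfenaus), so the number of vowels is not what conditions the rule; the final letter is.
"tunsiwfu" ends in -u. The stems ending in -u (pibu → piombu, habizu → haombizu, nugapu → nuomgapu) insert -om- after the first vowel.
So tunsiwfu → tuomnsiwfu.

tuomnsiwfu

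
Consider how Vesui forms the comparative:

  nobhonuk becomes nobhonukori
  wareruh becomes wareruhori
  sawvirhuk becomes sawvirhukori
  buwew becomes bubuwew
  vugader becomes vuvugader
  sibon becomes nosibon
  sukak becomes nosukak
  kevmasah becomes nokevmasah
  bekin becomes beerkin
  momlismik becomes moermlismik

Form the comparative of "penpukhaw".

nopenpukhaw

nobhonuk and sukak both end in -k yet inflect differently (nobhonukori, nosukak), so the final letter is not what conditions the rule; the last vowel is.
"penpukhaw" has last vowel 'a'. The stems whose last vowel is 'a' (sukak → nosukak, kevmasah → nokevmasah) add the prefix no-.
The other patterns: stems whose last vowel is 'u' add -ori; stems whose last vowel is 'e' repeat the first consonant+vowel as a prefix; stems whose last vowel is 'i' insert -er- after the first vowel.
So penpukhaw → nopenpukhaw.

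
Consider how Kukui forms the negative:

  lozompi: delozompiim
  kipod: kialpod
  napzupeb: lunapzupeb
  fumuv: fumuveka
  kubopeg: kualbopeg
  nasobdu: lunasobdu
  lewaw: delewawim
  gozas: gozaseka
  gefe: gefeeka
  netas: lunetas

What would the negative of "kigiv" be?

kialgiv

netas and gozas both end in -s yet inflect differently (lunetas, gozaseka), so the final letter is not what conditions the rule; the first letter is.
"kigiv" begins with k-. The stems beginning with k- (kipod → kialpod, kubopeg → kualbopeg) insert -al- after the first vowel.
So kigiv → kialgiv.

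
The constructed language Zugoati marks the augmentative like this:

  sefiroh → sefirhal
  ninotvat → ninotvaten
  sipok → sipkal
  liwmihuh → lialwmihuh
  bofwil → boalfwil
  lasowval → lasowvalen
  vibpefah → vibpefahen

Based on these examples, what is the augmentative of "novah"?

novahen

sefiroh and vibpefah both end in -h yet inflect differently (sefirhal, vibpefahen), so the final letter is not what conditions the rule; the last vowel is.
"novah" has last vowel 'a'. The stems whose last vowel is 'a' (vibpefah → vibpefahen, ninotvat → ninotvaten, lasowval → lasowvalen) add -en.
The other patterns: stems whose last vowel is 'o' delete the last vowel and add -al; stems whose last vowel is 'i' or 'u' insert -al- after the first vowel.
So novah → novahen.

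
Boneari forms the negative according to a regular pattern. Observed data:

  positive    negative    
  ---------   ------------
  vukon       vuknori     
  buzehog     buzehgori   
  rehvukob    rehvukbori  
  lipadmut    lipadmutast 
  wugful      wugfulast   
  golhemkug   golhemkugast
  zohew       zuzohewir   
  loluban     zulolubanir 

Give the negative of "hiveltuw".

hiveltuwast

buzehog and golhemkug both end in -g yet inflect differently (buzehgori, golhemkugast), so the final letter is not what conditions the rule; the last vowel is.
"hiveltuw" has last vowel 'u'. The stems whose last vowel is 'u' (lipadmut → lipadmutast, wugful → wugfulast, golhemkug → golhemkugast) add -ast.
So hiveltuw → hiveltuwast.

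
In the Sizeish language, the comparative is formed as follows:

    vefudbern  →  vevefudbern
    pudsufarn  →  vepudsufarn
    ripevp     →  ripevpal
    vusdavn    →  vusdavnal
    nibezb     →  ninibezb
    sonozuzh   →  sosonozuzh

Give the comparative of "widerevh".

vefudbern and vusdavn both end in -n yet inflect differently (vevefudbern, vusdavnal), so the final letter is not what conditions the rule; the second-to-last letter is.
"widerevh" has second-to-last letter 'v'. The stems whose second-to-last letter is 'v' (ripevp → ripevpal, vusdavn → vusdavnal) add -al.
The other patterns: stems whose second-to-last letter is 'r' add the prefix ve-; stems whose second-to-last letter is 'z' repeat the first consonant+vowel as a prefix.
So widerevh → widerevhal.

widerevhal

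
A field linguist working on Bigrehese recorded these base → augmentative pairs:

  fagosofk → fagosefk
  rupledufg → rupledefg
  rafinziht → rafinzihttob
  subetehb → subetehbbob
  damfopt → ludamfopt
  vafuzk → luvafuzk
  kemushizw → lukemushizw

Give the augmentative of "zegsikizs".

"zegsikizs" has second-to-last letter 'z'. The stems whose second-to-last letter is 'z' (vafuzk → luvafuzk, kemushizw → lukemushizw) add the prefix lu-.
The other patterns: stems whose second-to-last letter is 'f' change the last vowel to 'e'; stems whose second-to-last letter is 'h' double the final consonant and add -ob.
So zegsikizs → luzegsikizs.

luzegsikizs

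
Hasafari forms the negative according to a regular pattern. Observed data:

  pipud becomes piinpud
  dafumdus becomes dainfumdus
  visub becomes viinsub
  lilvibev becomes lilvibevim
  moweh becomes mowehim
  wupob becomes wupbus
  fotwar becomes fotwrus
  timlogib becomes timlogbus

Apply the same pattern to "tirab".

visub and wupob both end in -b yet inflect differently (viinsub, wupbus), so the final letter is not what conditions the rule; the last vowel is.
"tirab" has last vowel 'a'. The one such stem in the data (fotwar → fotwrus) deletes the last vowel and adds -us (as do wupob, timlogib), so the same rule applies.
The other patterns: stems whose last vowel is 'u' insert -in- after the first vowel; stems whose last vowel is 'e' add -im.
So tirab → tirbus.

tirbus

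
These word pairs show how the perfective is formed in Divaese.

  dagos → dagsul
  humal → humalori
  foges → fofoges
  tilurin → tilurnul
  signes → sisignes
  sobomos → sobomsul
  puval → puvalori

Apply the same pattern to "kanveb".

"kanveb" has last vowel 'e'. The stems whose last vowel is 'e' (signes → sisignes, foges → fofoges) repeat the first consonant+vowel as a prefix.
The other patterns: stems whose last vowel is 'a' add -ori; stems whose last vowel is 'i' or 'o' delete the last vowel and add -ul.
So kanveb → kakanveb.

kakanveb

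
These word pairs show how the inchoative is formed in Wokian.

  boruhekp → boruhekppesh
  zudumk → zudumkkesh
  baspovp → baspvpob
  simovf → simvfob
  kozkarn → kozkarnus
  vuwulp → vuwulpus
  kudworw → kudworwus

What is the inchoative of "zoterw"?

boruhekp and baspovp both end in -p yet inflect differently (boruhekppesh, baspvpob), so the final letter is not what conditions the rule; the second-to-last letter is.
"zoterw" has second-to-last letter 'r'. The stems whose second-to-last letter is 'r' (kozkarn → kozkarnus, kudworw → kudworwus) add -us.
The other patterns: stems whose second-to-last letter is 'k' or 'm' double the final consonant and add -esh; stems whose second-to-last letter is 'v' delete the last vowel and add -ob.
So zoterw → zoterwus.

zoterwus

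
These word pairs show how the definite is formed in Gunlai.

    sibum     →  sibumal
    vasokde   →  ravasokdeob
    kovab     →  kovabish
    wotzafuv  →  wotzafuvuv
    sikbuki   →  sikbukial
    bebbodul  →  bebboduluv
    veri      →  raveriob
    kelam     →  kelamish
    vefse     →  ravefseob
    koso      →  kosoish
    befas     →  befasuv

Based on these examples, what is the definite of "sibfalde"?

sibfaldeal

veri and sikbuki both end in -i yet inflect differently (raveriob, sikbukial), so the final letter is not what conditions the rule; the first letter is.
"sibfalde" begins with s-. The stems beginning with s- (sikbuki → sikbukial, sibum → sibumal) add -al.
So sibfalde → sibfaldeal.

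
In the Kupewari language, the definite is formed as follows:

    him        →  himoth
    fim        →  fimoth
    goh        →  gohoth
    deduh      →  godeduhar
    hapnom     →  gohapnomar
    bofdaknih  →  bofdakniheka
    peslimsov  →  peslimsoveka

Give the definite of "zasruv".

goh and deduh both end in -h yet inflect differently (gohoth, godeduhar), so the final letter is not what conditions the rule; the number of vowels is.
"zasruv" has 2 vowels. The stems with 2 vowels (deduh → godeduhar, hapnom → gohapnomar) add go- … -ar around the stem.
The other patterns: stems with 1 vowel add -oth; stems with 3 vowels add -eka.
So zasruv → gozasruvar.

gozasruvar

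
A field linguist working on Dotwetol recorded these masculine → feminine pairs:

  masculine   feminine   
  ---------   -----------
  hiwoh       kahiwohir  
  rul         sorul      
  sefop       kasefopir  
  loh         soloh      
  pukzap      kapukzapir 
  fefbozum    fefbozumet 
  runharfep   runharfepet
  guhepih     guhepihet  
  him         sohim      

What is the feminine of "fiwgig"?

kafiwgigir

loh and hiwoh both end in -h yet inflect differently (soloh, kahiwohir), so the final letter is not what conditions the rule; the number of vowels is.
"fiwgig" has 2 vowels. The stems with 2 vowels (pukzap → kapukzapir, hiwoh → kahiwohir, sefop → kasefopir) add ka- … -ir around the stem.
So fiwgig → kafiwgigir.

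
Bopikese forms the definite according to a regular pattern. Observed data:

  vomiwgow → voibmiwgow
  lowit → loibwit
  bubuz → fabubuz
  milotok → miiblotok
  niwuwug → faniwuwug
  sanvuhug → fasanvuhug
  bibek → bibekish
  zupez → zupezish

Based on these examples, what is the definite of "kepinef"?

zupez and bubuz both end in -z yet inflect differently (zupezish, fabubuz), so the final letter is not what conditions the rule; the last vowel is.
"kepinef" has last vowel 'e'. The stems whose last vowel is 'e' (bibek → bibekish, zupez → zupezish) add -ish.
The other patterns: stems whose last vowel is 'u' add the prefix fa-; stems whose last vowel is 'i' or 'o' insert -ib- after the first vowel.
So kepinef → kepinefish.

kepinefish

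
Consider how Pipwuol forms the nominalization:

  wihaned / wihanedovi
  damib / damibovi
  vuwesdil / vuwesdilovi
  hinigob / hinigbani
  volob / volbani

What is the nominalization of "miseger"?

misegerovi

volob and damib both end in -b yet inflect differently (volbani, damibovi), so the final letter is not what conditions the rule; the last vowel is.
"miseger" has last vowel 'e'. The one such stem in the data (wihaned → wihanedovi) adds -ovi, so the same rule applies.
The other pattern: stems whose last vowel is 'o' delete the last vowel and add -ani.
So miseger → misegerovi.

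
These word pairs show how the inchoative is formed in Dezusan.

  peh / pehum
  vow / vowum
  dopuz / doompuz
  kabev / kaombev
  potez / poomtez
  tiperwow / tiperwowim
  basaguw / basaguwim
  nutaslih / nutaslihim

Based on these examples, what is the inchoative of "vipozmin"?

vipozminim

vow and tiperwow both end in -w yet inflect differently (vowum, tiperwowim), so the final letter is not what conditions the rule; the number of vowels is.
"vipozmin" has 3 vowels. The stems with 3 vowels (tiperwow → tiperwowim, basaguw → basaguwim, nutaslih → nutaslihim) add -im.
The other patterns: stems with 1 vowel add -um; stems with 2 vowels insert -om- after the first vowel.
So vipozmin → vipozminim.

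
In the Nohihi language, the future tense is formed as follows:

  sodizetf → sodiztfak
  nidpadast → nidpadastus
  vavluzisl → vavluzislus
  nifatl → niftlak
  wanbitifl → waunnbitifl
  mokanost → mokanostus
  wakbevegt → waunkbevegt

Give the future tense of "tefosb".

vavluzisl and nifatl both end in -l yet inflect differently (vavluzislus, niftlak), so the final letter is not what conditions the rule; the second-to-last letter is.
"tefosb" has second-to-last letter 's'. The stems whose second-to-last letter is 's' (mokanost → mokanostus, nidpadast → nidpadastus, vavluzisl → vavluzislus) add -us.
So tefosb → tefosbus.

tefosbus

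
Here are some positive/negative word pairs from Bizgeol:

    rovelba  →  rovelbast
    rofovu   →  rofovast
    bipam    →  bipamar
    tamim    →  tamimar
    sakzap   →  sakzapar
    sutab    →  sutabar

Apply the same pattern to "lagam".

rovelba and bipam both have last vowel 'a' yet inflect differently (rovelbast, bipamar), so the last vowel is not what conditions the rule; whether the stem ends in a vowel or a consonant is.
"lagam" ends in a consonant. The stems ending in a consonant (bipam → bipamar, tamim → tamimar, sakzap → sakzapar) add -ar.
The other pattern: stems ending in a vowel drop the final letter and add -ast.
So lagam → lagamar.

lagamar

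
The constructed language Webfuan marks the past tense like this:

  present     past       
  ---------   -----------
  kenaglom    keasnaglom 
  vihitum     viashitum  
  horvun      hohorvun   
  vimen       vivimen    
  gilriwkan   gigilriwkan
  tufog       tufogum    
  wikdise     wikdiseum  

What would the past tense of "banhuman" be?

babanhuman

"banhuman" ends in -n. The stems ending in -n (horvun → hohorvun, vimen → vivimen, gilriwkan → gigilriwkan) repeat the first consonant+vowel as a prefix.
The other patterns: stems ending in -m insert -as- after the first vowel; stems ending in -e or -g add -um.
So banhuman → babanhuman.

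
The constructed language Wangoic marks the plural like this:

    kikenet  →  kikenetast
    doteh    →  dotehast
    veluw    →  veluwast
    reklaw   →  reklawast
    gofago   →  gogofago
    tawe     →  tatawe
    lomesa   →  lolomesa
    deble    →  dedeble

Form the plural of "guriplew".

guriplewast

kikenet and tawe both have last vowel 'e' yet inflect differently (kikenetast, tatawe), so the last vowel is not what conditions the rule; whether the stem ends in a vowel or a consonant is.
"guriplew" ends in a consonant. The stems ending in a consonant (kikenet → kikenetast, doteh → dotehast, veluw → veluwast) add -ast.
The other pattern: stems ending in a vowel repeat the first consonant+vowel as a prefix.
So guriplew → guriplewast.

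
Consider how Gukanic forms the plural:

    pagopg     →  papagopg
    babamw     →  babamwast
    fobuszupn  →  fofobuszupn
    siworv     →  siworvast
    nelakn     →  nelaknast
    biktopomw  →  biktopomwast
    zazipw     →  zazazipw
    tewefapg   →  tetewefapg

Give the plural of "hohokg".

fobuszupn and nelakn both end in -n yet inflect differently (fofobuszupn, nelaknast), so the final letter is not what conditions the rule; the second-to-last letter is.
"hohokg" has second-to-last letter 'k'. The one such stem in the data (nelakn → nelaknast) adds -ast, so the same rule applies.
So hohokg → hohokgast.

hohokgast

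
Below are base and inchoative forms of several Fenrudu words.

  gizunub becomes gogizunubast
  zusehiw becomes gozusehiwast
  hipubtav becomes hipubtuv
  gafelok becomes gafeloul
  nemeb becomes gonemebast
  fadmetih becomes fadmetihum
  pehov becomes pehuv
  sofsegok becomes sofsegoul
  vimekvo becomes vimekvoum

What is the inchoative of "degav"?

vimekvo and pehov both have last vowel 'o' yet inflect differently (vimekvoum, pehuv), so the last vowel is not what conditions the rule; the final letter is.
"degav" ends in -v. The stems ending in -v (hipubtav → hipubtuv, pehov → pehuv) change the last vowel to 'u'.
So degav → deguv.

deguv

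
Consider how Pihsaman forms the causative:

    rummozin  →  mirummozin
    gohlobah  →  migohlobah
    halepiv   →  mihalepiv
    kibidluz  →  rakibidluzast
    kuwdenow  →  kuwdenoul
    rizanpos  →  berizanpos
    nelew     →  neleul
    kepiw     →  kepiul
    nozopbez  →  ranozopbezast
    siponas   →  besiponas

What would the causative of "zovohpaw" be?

"zovohpaw" ends in -w. The stems ending in -w (kuwdenow → kuwdenoul, kepiw → kepiul, nelew → neleul) drop the final letter and add -ul.
The other patterns: stems ending in -s add the prefix be-; stems ending in -z add ra- … -ast around the stem; stems ending in -h, -n or -v add the prefix mi-.
So zovohpaw → zovohpaul.

zovohpaul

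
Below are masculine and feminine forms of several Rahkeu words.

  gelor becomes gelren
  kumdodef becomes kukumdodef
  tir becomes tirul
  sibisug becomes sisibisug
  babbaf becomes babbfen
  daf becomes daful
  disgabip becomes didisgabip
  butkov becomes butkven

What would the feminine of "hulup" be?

tir and gelor both end in -r yet inflect differently (tirul, gelren), so the final letter is not what conditions the rule; the number of vowels is.
"hulup" has 2 vowels. The stems with 2 vowels (gelor → gelren, babbaf → babbfen, butkov → butkven) delete the last vowel and add -en.
The other patterns: stems with 1 vowel add -ul; stems with 3 vowels repeat the first consonant+vowel as a prefix.
So hulup → hulpen.

hulpen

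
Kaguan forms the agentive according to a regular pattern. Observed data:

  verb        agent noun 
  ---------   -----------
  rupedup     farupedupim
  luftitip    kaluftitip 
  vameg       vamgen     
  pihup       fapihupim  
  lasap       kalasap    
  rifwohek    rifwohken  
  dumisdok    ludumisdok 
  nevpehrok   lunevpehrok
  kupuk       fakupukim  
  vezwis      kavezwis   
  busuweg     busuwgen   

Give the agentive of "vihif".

kavihif

rifwohek and nevpehrok both end in -k yet inflect differently (rifwohken, lunevpehrok), so the final letter is not what conditions the rule; the last vowel is.
"vihif" has last vowel 'i'. The stems whose last vowel is 'i' (vezwis → kavezwis, luftitip → kaluftitip) add the prefix ka-.
The other patterns: stems whose last vowel is 'e' delete the last vowel and add -en; stems whose last vowel is 'o' add the prefix lu-; stems whose last vowel is 'u' add fa- … -im around the stem.
So vihif → kavihif.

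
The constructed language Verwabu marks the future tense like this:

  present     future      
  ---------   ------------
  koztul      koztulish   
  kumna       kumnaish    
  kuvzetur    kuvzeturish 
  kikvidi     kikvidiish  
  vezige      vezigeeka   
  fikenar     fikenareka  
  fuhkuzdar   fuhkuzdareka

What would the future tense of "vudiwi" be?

vudiwieka

"vudiwi" begins with v-. The one such stem in the data (vezige → vezigeeka) adds -eka, so the same rule applies.
The other pattern: stems beginning with k- add -ish.
So vudiwi → vudiwieka.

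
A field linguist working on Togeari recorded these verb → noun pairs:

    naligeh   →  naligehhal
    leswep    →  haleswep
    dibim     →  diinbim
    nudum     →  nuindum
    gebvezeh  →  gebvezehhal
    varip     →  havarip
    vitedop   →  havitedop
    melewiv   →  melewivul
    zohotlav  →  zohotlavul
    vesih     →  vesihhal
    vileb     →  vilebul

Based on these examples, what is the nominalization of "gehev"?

gehevul

varip and melewiv both have last vowel 'i' yet inflect differently (havarip, melewivul), so the last vowel is not what conditions the rule; the final letter is.
"gehev" ends in -v. The stems ending in -v (melewiv → melewivul, zohotlav → zohotlavul) add -ul.
The other patterns: stems ending in -p add the prefix ha-; stems ending in -h double the final consonant and add -al; stems ending in -m insert -in- after the first vowel.
So gehev → gehevul.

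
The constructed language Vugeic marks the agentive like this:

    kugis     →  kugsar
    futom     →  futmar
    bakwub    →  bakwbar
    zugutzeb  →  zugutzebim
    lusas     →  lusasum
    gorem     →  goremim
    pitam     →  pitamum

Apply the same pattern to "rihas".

rihasum

gorem and pitam both end in -m yet inflect differently (goremim, pitamum), so the final letter is not what conditions the rule; the last vowel is.
"rihas" has last vowel 'a'. The stems whose last vowel is 'a' (lusas → lusasum, pitam → pitamum) add -um.
The other patterns: stems whose last vowel is 'e' add -im; stems whose last vowel is 'i', 'o' or 'u' delete the last vowel and add -ar.
So rihas → rihasum.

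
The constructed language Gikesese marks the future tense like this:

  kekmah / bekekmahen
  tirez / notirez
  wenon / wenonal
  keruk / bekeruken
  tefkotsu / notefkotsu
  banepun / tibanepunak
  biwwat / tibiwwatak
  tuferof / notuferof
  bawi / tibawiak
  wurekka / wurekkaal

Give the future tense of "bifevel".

tibifevelak

wenon and banepun both end in -n yet inflect differently (wenonal, tibanepunak), so the final letter is not what conditions the rule; the first letter is.
"bifevel" begins with b-. The stems beginning with b- (banepun → tibanepunak, bawi → tibawiak, biwwat → tibiwwatak) add ti- … -ak around the stem.
So bifevel → tibifevelak.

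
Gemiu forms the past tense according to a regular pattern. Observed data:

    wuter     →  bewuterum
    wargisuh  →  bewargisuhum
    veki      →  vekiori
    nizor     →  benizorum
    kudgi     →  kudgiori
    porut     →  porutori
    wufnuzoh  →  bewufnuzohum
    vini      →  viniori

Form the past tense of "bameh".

bebamehum

wargisuh and porut both have last vowel 'u' yet inflect differently (bewargisuhum, porutori), so the last vowel is not what conditions the rule; the final letter is.
"bameh" ends in -h. The stems ending in -h (wargisuh → bewargisuhum, wufnuzoh → bewufnuzohum) add be- … -um around the stem.
The other pattern: stems ending in -i or -t add -ori.
So bameh → bebamehum.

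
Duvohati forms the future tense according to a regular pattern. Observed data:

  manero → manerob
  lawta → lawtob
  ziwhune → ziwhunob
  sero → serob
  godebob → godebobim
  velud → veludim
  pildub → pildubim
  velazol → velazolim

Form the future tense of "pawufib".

pawufibim

manero and godebob both have last vowel 'o' yet inflect differently (manerob, godebobim), so the last vowel is not what conditions the rule; whether the stem ends in a vowel or a consonant is.
"pawufib" ends in a consonant. The stems ending in a consonant (godebob → godebobim, velud → veludim, pildub → pildubim) add -im.
So pawufib → pawufibim.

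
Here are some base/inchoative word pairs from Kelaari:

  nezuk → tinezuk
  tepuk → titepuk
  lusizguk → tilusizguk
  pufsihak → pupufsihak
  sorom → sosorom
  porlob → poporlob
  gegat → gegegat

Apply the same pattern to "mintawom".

mimintawom

"mintawom" has last vowel 'o'. The stems whose last vowel is 'o' (sorom → sosorom, porlob → poporlob) repeat the first consonant+vowel as a prefix.
So mintawom → mimintawom.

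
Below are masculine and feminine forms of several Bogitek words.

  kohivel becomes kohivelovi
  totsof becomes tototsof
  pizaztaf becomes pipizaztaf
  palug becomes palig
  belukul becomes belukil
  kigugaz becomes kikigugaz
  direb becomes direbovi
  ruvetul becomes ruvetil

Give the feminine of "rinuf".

"rinuf" has last vowel 'u'. The stems whose last vowel is 'u' (belukul → belukil, ruvetul → ruvetil, palug → palig) change the last vowel to 'i'.
The other patterns: stems whose last vowel is 'e' add -ovi; stems whose last vowel is 'a' or 'o' repeat the first consonant+vowel as a prefix.
So rinuf → rinif.

rinif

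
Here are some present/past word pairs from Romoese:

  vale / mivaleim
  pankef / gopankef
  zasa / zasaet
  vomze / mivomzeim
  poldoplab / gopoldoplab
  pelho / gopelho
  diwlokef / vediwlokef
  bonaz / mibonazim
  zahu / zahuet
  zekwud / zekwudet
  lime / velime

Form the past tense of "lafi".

pankef and diwlokef both end in -f yet inflect differently (gopankef, vediwlokef), so the final letter is not what conditions the rule; the first letter is.
"lafi" begins with l-. The one such stem in the data (lime → velime) adds the prefix ve-, so the same rule applies.
So lafi → velafi.

velafi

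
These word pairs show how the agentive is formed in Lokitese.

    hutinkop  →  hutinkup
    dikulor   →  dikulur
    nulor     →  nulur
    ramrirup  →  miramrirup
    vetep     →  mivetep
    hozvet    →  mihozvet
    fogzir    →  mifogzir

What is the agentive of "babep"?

"babep" has last vowel 'e'. The stems whose last vowel is 'e' (vetep → mivetep, hozvet → mihozvet) add the prefix mi-.
The other pattern: stems whose last vowel is 'o' change the last vowel to 'u'.
So babep → mibabep.

mibabep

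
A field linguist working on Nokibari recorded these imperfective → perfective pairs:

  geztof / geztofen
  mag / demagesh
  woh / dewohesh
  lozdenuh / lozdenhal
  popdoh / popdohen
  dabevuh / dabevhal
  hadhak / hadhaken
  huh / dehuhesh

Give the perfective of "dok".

dedokesh

huh and popdoh both end in -h yet inflect differently (dehuhesh, popdohen), so the final letter is not what conditions the rule; the number of vowels is.
"dok" has 1 vowel. The stems with 1 vowel (huh → dehuhesh, mag → demagesh, woh → dewohesh) add de- … -esh around the stem.
The other patterns: stems with 2 vowels add -en; stems with 3 vowels delete the last vowel and add -al.
So dok → dedokesh.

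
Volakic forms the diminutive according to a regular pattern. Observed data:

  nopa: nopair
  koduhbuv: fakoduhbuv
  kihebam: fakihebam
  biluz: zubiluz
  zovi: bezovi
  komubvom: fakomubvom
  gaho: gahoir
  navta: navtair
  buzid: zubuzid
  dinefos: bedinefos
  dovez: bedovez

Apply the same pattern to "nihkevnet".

biluz and dovez both end in -z yet inflect differently (zubiluz, bedovez), so the final letter is not what conditions the rule; the first letter is.
"nihkevnet" begins with n-. The stems beginning with n- (nopa → nopair, navta → navtair) add -ir.
The other patterns: stems beginning with b- add the prefix zu-; stems beginning with k- add the prefix fa-; stems beginning with d- or z- add the prefix be-.
So nihkevnet → nihkevnetir.

nihkevnetir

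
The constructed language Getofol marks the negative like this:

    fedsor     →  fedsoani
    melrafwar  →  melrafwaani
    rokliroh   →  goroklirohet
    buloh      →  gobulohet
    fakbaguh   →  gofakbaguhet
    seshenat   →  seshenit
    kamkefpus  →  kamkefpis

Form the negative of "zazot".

fedsor and rokliroh both have last vowel 'o' yet inflect differently (fedsoani, goroklirohet), so the last vowel is not what conditions the rule; the final letter is.
"zazot" ends in -t. The one such stem in the data (seshenat → seshenit) changes the last vowel to 'i' (as does kamkefpus), so the same rule applies.
The other patterns: stems ending in -r drop the final letter and add -ani; stems ending in -h add go- … -et around the stem.
So zazot → zazit.

zazit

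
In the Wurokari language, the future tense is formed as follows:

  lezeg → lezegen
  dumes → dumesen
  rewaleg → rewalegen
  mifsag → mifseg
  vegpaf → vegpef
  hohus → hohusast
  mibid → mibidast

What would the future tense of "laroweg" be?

larowegen

lezeg and mifsag both end in -g yet inflect differently (lezegen, mifseg), so the final letter is not what conditions the rule; the last vowel is.
"laroweg" has last vowel 'e'. The stems whose last vowel is 'e' (lezeg → lezegen, dumes → dumesen, rewaleg → rewalegen) add -en.
So laroweg → larowegen.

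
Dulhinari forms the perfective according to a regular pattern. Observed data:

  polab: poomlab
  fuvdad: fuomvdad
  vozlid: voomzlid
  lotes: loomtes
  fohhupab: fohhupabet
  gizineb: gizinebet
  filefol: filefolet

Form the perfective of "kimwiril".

kimwirilet

polab and fohhupab both end in -b yet inflect differently (poomlab, fohhupabet), so the final letter is not what conditions the rule; the number of vowels is.
"kimwiril" has 3 vowels. The stems with 3 vowels (fohhupab → fohhupabet, gizineb → gizinebet, filefol → filefolet) add -et.
So kimwiril → kimwirilet.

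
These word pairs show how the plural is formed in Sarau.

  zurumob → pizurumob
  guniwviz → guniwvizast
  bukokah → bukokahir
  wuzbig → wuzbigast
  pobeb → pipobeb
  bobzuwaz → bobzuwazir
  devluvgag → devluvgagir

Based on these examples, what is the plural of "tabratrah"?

"tabratrah" has last vowel 'a'. The stems whose last vowel is 'a' (bukokah → bukokahir, bobzuwaz → bobzuwazir, devluvgag → devluvgagir) add -ir.
So tabratrah → tabratrahir.

tabratrahir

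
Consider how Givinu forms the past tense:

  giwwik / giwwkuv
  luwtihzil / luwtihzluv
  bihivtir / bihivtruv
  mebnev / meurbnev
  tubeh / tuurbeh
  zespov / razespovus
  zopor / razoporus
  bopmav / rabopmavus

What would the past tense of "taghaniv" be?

taghanvuv

mebnev and zespov both end in -v yet inflect differently (meurbnev, razespovus), so the final letter is not what conditions the rule; the last vowel is.
"taghaniv" has last vowel 'i'. The stems whose last vowel is 'i' (giwwik → giwwkuv, luwtihzil → luwtihzluv, bihivtir → bihivtruv) delete the last vowel and add -uv.
The other patterns: stems whose last vowel is 'e' insert -ur- after the first vowel; stems whose last vowel is 'a' or 'o' add ra- … -us around the stem.
So taghaniv → taghanvuv.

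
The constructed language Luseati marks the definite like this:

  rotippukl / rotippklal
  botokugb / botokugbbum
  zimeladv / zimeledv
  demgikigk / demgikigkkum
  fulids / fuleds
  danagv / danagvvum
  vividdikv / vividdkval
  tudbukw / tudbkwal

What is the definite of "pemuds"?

"pemuds" has second-to-last letter 'd'. The stems whose second-to-last letter is 'd' (fulids → fuleds, zimeladv → zimeledv) change the last vowel to 'e'.
So pemuds → pemeds.

pemeds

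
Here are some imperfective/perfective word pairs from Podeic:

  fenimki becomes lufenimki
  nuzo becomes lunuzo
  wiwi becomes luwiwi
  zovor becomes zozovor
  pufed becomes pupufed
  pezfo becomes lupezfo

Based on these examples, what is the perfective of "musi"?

lumusi

zovor and pezfo both have last vowel 'o' yet inflect differently (zozovor, lupezfo), so the last vowel is not what conditions the rule; whether the stem ends in a vowel or a consonant is.
"musi" ends in a vowel. The stems ending in a vowel (fenimki → lufenimki, pezfo → lupezfo, wiwi → luwiwi) add the prefix lu-.
The other pattern: stems ending in a consonant repeat the first consonant+vowel as a prefix.
So musi → lumusi.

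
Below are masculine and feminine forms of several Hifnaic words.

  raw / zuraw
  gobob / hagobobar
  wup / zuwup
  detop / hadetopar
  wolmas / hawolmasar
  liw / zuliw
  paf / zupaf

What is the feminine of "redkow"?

haredkowar

wup and detop both end in -p yet inflect differently (zuwup, hadetopar), so the final letter is not what conditions the rule; the number of vowels is.
"redkow" has 2 vowels. The stems with 2 vowels (wolmas → hawolmasar, gobob → hagobobar, detop → hadetopar) add ha- … -ar around the stem.
The other pattern: stems with 1 vowel add the prefix zu-.
So redkow → haredkowar.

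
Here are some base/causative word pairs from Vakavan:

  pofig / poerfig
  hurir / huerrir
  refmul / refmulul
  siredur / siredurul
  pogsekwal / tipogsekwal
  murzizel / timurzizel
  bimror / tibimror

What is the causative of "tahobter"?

hurir and siredur both end in -r yet inflect differently (huerrir, siredurul), so the final letter is not what conditions the rule; the last vowel is.
"tahobter" has last vowel 'e'. The one such stem in the data (murzizel → timurzizel) adds the prefix ti-, so the same rule applies.
So tahobter → titahobter.

titahobter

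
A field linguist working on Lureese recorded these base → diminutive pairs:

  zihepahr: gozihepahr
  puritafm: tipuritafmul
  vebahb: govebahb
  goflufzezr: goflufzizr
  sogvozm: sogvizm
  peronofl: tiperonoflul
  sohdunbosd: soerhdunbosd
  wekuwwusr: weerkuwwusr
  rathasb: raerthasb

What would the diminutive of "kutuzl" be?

"kutuzl" has second-to-last letter 'z'. The stems whose second-to-last letter is 'z' (goflufzezr → goflufzizr, sogvozm → sogvizm) change the last vowel to 'i'.
So kutuzl → kutizl.

kutizl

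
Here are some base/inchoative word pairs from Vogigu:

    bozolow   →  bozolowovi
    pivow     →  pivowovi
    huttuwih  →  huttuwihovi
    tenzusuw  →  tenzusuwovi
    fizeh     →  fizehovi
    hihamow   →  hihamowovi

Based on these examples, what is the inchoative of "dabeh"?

dabehovi

Every pair shown (bozolow → bozolowovi, pivow → pivowovi, huttuwih → huttuwihovi, …) follows the same rule: add -ovi.
So dabeh → dabehovi.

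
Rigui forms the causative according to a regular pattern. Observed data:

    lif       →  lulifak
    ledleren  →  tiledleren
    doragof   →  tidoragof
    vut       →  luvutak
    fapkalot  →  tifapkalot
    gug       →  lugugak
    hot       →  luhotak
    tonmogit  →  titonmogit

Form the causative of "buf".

lubufak

vut and tonmogit both end in -t yet inflect differently (luvutak, titonmogit), so the final letter is not what conditions the rule; the number of vowels is.
"buf" has 1 vowel. The stems with 1 vowel (vut → luvutak, lif → lulifak, gug → lugugak) add lu- … -ak around the stem.
The other pattern: stems with 3 vowels add the prefix ti-.
So buf → lubufak.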